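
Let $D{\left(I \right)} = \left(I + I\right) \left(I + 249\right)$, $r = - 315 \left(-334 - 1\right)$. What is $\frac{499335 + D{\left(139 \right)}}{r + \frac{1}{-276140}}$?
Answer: $\frac{167671931860}{29139673499} \approx 5.7541$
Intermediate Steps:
$r = 105525$ ($r = \left(-315\right) \left(-335\right) = 105525$)
$D{\left(I \right)} = 2 I \left(249 + I\right)$
$\frac{499335 + D{\left(139 \right)}}{r + \frac{1}{-276140}} = \frac{499335 + 2 \cdot 139 \left(249 + 139\right)}{105525 + \frac{1}{-276140}} = \frac{499335 + 2 \cdot 139 \cdot 388}{105525 - \frac{1}{276140}} = \frac{499335 + 107864}{\frac{29139673499}{276140}} = 607199 \cdot \frac{276140}{29139673499} = \frac{167671931860}{29139673499}$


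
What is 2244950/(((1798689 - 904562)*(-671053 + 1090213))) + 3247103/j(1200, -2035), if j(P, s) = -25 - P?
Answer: -17385094875630403/6558689783100 ≈ -2650.7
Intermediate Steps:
2244950/(((1798689 - 904562)*(-671053 + 1090213))) + 3247103/j(1200, -2035) = 2244950/(((1798689 - 904562)*(-671053 + 1090213))) + 3247103/(-25 - 1*1200) = 2244950/((894127*419160)) + 3247103/(-25 - 1200) = 2244950/374782273320 + 3247103/(-1225) = 2244950*(1/374782273320) + 3247103*(-1/1225) = 224495/37478227332 - 3247103/1225 = -17385094875630403/6558689783100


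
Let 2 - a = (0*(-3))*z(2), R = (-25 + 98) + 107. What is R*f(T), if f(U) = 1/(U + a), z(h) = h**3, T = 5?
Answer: 180/7 ≈ 25.714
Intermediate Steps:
R = 180 (R = 73 + 107 = 180)
a = 2 (a = 2 - 0*(-3)*2**3 = 2 - 0*8 = 2 - 1*0 = 2 + 0 = 2)
f(U) = 1/(2 + U) (f(U) = 1/(U + 2) = 1/(2 + U))
R*f(T) = 180/(2 + 5) = 180/7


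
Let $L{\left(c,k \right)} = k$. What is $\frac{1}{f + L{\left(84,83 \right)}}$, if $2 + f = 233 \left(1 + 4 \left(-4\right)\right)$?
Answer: $- \frac{1}{3414} \approx -0.00029291$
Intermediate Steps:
$f = -3497$ ($f = -2 + 233 \left(1 + 4 \left(-4\right)\right) = -2 + 233 \left(1 - 16\right) = -2 + 233 \left(-15\right) = -2 - 3495 = -3497$)
$\frac{1}{f + L{\left(84,83 \right)}} = \frac{1}{-3497 + 83} = \frac{1}{-3414} = - \frac{1}{3414}$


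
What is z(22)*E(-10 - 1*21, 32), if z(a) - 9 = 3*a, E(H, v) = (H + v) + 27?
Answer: 2100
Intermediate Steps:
E(H, v) = 27 + H + v
z(a) = 9 + 3*a
z(22)*E(-10 - 1*21, 32) = (9 + 3*22)*(27 + (-10 - 1*21) + 32) = (9 + 66)*(27 + (-10 - 21) + 32) = 75*(27 - 31 + 32) = 75*28 = 2100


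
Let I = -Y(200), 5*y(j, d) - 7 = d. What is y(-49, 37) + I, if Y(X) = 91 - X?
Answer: 589/5 ≈ 117.80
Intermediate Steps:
y(j, d) = 7/5 + d/5
I = 109 (I = -(91 - 1*200) = -(91 - 200) = -1*(-109) = 109)
y(-49, 37) + I = (7/5 + (⅕)*37) + 109 = (7/5 + 37/5) + 109 = 44/5 + 109 = 589/5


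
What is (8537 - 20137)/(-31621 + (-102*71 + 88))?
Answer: 464/1551 ≈ 0.29916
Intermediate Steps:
(8537 - 20137)/(-31621 + (-102*71 + 88)) = -11600/(-31621 + (-7242 + 88)) = -11600/(-31621 - 7154) = -11600/(-38775) = -11600*(-1/38775) = 464/1551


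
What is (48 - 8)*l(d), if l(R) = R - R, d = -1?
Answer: 0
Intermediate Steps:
l(R) = 0
(48 - 8)*l(d) = (48 - 8)*0 = 40*0 = 0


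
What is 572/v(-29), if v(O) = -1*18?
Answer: -286/9 ≈ -31.778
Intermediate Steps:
v(O) = -18
572/v(-29) = 572/(-18) = 572*(-1/18) = -286/9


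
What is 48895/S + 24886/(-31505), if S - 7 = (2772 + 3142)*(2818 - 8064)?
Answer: -773624530557/977437489685 ≈ -0.79148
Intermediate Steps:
S = -31024837 (S = 7 + (2772 + 3142)*(2818 - 8064) = 7 + 5914*(-5246) = 7 - 31024844 = -31024837)
48895/S + 24886/(-31505) = 48895/(-31024837) + 24886/(-31505) = 48895*(-1/31024837) + 24886*(-1/31505) = -48895/31024837 - 24886/31505 = -773624530557/977437489685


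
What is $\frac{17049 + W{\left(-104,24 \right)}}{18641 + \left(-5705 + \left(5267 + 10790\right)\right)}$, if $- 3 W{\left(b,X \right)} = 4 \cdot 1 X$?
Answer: $\frac{17017}{28993} \approx 0.58694$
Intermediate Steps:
$W{\left(b,X \right)} = - \frac{4 X}{3}$ ($W{\left(b,X \right)} = - \frac{4 \cdot 1 X}{3} = - \frac{4 X}{3}$)
$\frac{17049 + W{\left(-104,24 \right)}}{18641 + \left(-5705 + \left(5267 + 10790\right)\right)} = \frac{17049 - 32}{18641 + \left(-5705 + \left(5267 + 10790\right)\right)} = \frac{17049 - 32}{18641 + \left(-5705 + 16057\right)} = \frac{17017}{18641 + 10352} = \frac{17017}{28993}$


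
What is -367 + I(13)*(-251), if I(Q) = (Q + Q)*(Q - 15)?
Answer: 12685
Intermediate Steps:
I(Q) = 2*Q*(-15 + Q) (I(Q) = (2*Q)*(-15 + Q) = 2*Q*(-15 + Q))
-367 + I(13)*(-251) = -367 + (2*13*(-15 + 13))*(-251) = -367 + (2*13*(-2))*(-251) = -367 - 52*(-251) = -367 + 13052 = 12685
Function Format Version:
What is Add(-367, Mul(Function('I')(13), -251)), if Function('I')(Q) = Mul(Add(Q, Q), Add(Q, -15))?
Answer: 12685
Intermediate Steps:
Function('I')(Q) = Mul(2, Q, Add(-15, Q)) (Function('I')(Q) = Mul(Mul(2, Q), Add(-15, Q)) = Mul(2, Q, Add(-15, Q)))
Add(-367, Mul(Function('I')(13), -251)) = Add(-367, Mul(Mul(2, 13, Add(-15, 13)), -251)) = Add(-367, Mul(Mul(2, 13, -2), -251)) = Add(-367, Mul(-52, -251)) = Add(-367, 13052) = 12685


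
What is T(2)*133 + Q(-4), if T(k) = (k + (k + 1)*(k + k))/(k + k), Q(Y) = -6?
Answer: 919/2 ≈ 459.50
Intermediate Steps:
T(k) = (k + 2*k*(1 + k))/(2*k) (T(k) = (k + (1 + k)*(2*k))/((2*k)) = (k + 2*k*(1 + k))*(1/(2*k)) = (k + 2*k*(1 + k))/(2*k))
T(2)*133 + Q(-4) = (3/2 + 2)*133 - 6 = (7/2)*133 - 6 = 931/2 - 6 = 919/2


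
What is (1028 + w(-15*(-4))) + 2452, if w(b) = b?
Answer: 3540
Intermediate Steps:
(1028 + w(-15*(-4))) + 2452 = (1028 - 15*(-4)) + 2452 = (1028 + 60) + 2452 = 1088 + 2452 = 3540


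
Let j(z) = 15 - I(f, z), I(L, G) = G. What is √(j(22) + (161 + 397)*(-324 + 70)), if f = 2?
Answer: I*√141739 ≈ 376.48*I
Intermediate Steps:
j(z) = 15 - z
√(j(22) + (161 + 397)*(-324 + 70)) = √((15 - 1*22) + (161 + 397)*(-324 + 70)) = √((15 - 22) + 558*(-254)) = √(-7 - 141732) = √(-141739) = I*√141739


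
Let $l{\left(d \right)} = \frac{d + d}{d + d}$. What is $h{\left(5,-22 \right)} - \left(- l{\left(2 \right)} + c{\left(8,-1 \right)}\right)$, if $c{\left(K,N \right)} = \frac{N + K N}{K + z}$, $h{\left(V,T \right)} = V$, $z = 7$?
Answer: $\frac{33}{5} \approx 6.6$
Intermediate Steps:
$c{\left(K,N \right)} = \frac{N + K N}{7 + K}$ ($c{\left(K,N \right)} = \frac{N + K N}{K + 7} = \frac{N + K N}{7 + K}$)
$l{\left(d \right)} = 1$ ($l{\left(d \right)} = \frac{2 d}{2 d} = 2 d \frac{1}{2 d} = 1$)
$h{\left(5,-22 \right)} - \left(- l{\left(2 \right)} + c{\left(8,-1 \right)}\right) = 5 + \left(1 - - \frac{1 + 8}{7 + 8}\right) = 5 + \left(1 - \left(-1\right) \frac{1}{15} \cdot 9\right) = 5 + \left(1 - - \frac{3}{5}\right) = 5 + \left(1 + \frac{3}{5}\right) = 5 + \frac{8}{5} = \frac{33}{5}$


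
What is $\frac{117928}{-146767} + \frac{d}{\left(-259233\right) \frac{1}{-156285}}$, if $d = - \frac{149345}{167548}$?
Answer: $- \frac{7287024155399}{5434504326836} \approx -1.3409$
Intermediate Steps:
$d = - \frac{149345}{167548}$ ($d = \left(-149345\right) \frac{1}{167548} = - \frac{149345}{167548} \approx -0.89136$)
$\frac{117928}{-146767} + \frac{d}{\left(-259233\right) \frac{1}{-156285}} = \frac{117928}{-146767} - \frac{149345}{167548 \left(- \frac{259233}{-156285}\right)} = 117928 \left(- \frac{1}{146767}\right) - \frac{149345}{167548 \left(\left(-259233\right) \left(- \frac{1}{156285}\right)\right)} = - \frac{117928}{146767} - \frac{149345}{167548 \cdot \frac{3757}{2265}} = - \frac{117928}{146767} - \frac{19898025}{37028108} = - \frac{7287024155399}{5434504326836}$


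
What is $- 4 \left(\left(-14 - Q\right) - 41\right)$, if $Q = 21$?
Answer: $304$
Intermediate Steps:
$- 4 \left(\left(-14 - Q\right) - 41\right) = - 4 \left(\left(-14 - 21\right) - 41\right) = - 4 \left(-35 - 41\right) = \left(-4\right) \left(-76\right) = 304$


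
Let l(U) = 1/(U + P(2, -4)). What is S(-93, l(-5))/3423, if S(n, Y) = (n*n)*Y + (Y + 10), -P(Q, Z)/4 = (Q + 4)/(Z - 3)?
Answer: -60440/37653 ≈ -1.6052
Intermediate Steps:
P(Q, Z) = -4*(4 + Q)/(-3 + Z) (P(Q, Z) = -4*(Q + 4)/(Z - 3) = -4*(4 + Q)/(-3 + Z))
l(U) = 1/(24/7 + U) (l(U) = 1/(U + 4*(-4 - 1*2)/(-3 - 4)) = 1/(U + 4*(-4 - 2)/(-7)) = 1/(U + 4*(-⅐)*(-6)) = 1/(U + 24/7) = 1/(24/7 + U))
S(n, Y) = 10 + Y + Y*n² (S(n, Y) = n²*Y + (10 + Y) = Y*n² + (10 + Y) = 10 + Y + Y*n²)
S(-93, l(-5))/3423 = (10 + 7/(24 + 7*(-5)) + (7/(24 + 7*(-5)))*(-93)²)/3423 = (10 + 7/(24 - 35) + (7/(24 - 35))*8649)*(1/3423) = (10 + 7/(-11) + (7/(-11))*8649)*(1/3423) = (10 + 7*(-1/11) + (7*(-1/11))*8649)*(1/3423) = (10 - 7/11 - 7/11*8649)*(1/3423) = (10 - 7/11 - 60543/11)*(1/3423) = -60440/11*1/3423 = -60440/37653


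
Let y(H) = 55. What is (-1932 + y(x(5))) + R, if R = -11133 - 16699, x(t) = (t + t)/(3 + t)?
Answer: -29709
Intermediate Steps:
x(t) = 2*t/(3 + t) (x(t) = (2*t)/(3 + t) = 2*t/(3 + t))
R = -27832
(-1932 + y(x(5))) + R = (-1932 + 55) - 27832 = -1877 - 27832 = -29709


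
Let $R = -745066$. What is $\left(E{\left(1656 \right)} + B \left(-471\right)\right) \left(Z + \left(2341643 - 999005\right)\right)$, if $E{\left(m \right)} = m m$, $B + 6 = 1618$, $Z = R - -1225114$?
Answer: $3614539443624$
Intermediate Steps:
$Z = 480048$ ($Z = -745066 - -1225114 = -745066 + 1225114 = 480048$)
$B = 1612$ ($B = -6 + 1618 = 1612$)
$E{\left(m \right)} = m^{2}$
$\left(E{\left(1656 \right)} + B \left(-471\right)\right) \left(Z + \left(2341643 - 999005\right)\right) = \left(1656^{2} + 1612 \left(-471\right)\right) \left(480048 + \left(2341643 - 999005\right)\right) = \left(2742336 - 759252\right) \left(480048 + 1342638\right) = 1983084 \cdot 1822686 = 3614539443624$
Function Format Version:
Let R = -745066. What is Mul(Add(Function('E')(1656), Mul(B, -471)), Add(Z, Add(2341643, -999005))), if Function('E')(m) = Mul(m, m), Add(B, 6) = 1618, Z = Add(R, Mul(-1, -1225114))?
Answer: 3614539443624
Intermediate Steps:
Z = 480048 (Z = Add(-745066, Mul(-1, -1225114)) = Add(-745066, 1225114) = 480048)
B = 1612 (B = Add(-6, 1618) = 1612)
Function('E')(m) = Pow(m, 2)
Mul(Add(Function('E')(1656), Mul(B, -471)), Add(Z, Add(2341643, -999005))) = Mul(Add(Pow(1656, 2), Mul(1612, -471)), Add(480048, Add(2341643, -999005))) = Mul(Add(2742336, -759252), Add(480048, 1342638)) = Mul(1983084, 1822686) = 3614539443624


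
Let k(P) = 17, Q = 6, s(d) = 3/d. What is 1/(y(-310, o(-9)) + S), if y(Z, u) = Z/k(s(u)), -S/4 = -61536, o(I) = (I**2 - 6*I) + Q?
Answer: 17/4184138 ≈ 4.0630e-6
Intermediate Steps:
o(I) = 6 + I**2 - 6*I (o(I) = (I**2 - 6*I) + 6 = 6 + I**2 - 6*I)
S = 246144 (S = -4*(-61536) = 246144)
y(Z, u) = Z/17
1/(y(-310, o(-9)) + S) = 1/((1/17)*(-310) + 246144) = 1/(-310/17 + 246144) = 1/(4184138/17) = 17/4184138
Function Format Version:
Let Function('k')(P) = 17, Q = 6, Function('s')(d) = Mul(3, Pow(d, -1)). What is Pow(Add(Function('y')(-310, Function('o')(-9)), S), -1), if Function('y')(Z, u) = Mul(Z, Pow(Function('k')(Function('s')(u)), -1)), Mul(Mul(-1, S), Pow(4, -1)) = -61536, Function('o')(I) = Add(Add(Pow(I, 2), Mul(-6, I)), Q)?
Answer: Rational(17, 4184138) ≈ 4.0630e-6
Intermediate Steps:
Function('o')(I) = Add(6, Pow(I, 2), Mul(-6, I)) (Function('o')(I) = Add(Add(Pow(I, 2), Mul(-6, I)), 6) = Add(6, Pow(I, 2), Mul(-6, I)))
S = 246144 (S = Mul(-4, -61536) = 246144)
Function('y')(Z, u) = Mul(Rational(1, 17), Z) (Function('y')(Z, u) = Mul(Z, Pow(17, -1)) = Mul(Z, Rational(1, 17)) = Mul(Rational(1, 17), Z))
Pow(Add(Function('y')(-310, Function('o')(-9)), S), -1) = Pow(Add(Mul(Rational(1, 17), -310), 246144), -1) = Pow(Add(Rational(-310, 17), 246144), -1) = Pow(Rational(4184138, 17), -1) = Rational(17, 4184138)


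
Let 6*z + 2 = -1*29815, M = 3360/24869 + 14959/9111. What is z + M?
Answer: -2251187864339/453162918 ≈ -4967.7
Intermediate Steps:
M = 402628331/226581459 (M = 3360*(1/24869) + 14959*(1/9111) = 3360/24869 + 14959/9111 = 402628331/226581459 ≈ 1.7770)
z = -9939/2 (z = -1/3 + (-1*29815)/6 = -1/3 + (1/6)*(-29815) = -1/3 - 29815/6 = -9939/2 ≈ -4969.5)
z + M = -9939/2 + 402628331/226581459 = -2251187864339/453162918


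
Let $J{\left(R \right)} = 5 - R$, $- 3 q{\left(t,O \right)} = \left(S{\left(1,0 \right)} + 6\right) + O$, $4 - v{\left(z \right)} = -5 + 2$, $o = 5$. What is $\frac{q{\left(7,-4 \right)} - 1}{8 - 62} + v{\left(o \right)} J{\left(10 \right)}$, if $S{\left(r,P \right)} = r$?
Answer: $- \frac{944}{27} \approx -34.963$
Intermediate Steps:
$v{\left(z \right)} = 7$ ($v{\left(z \right)} = 4 - \left(-5 + 2\right) = 4 - -3 = 4 + 3 = 7$)
$q{\left(t,O \right)} = - \frac{7}{3} - \frac{O}{3}$ ($q{\left(t,O \right)} = - \frac{\left(1 + 6\right) + O}{3} = - \frac{7 + O}{3} = - \frac{7}{3} - \frac{O}{3}$)
$\frac{q{\left(7,-4 \right)} - 1}{8 - 62} + v{\left(o \right)} J{\left(10 \right)} = \frac{\left(- \frac{7}{3} - - \frac{4}{3}\right) - 1}{8 - 62} + 7 \left(5 - 10\right) = \frac{\left(- \frac{7}{3} + \frac{4}{3}\right) - 1}{-54} + 7 \left(5 - 10\right) = \left(-1 - 1\right) \left(- \frac{1}{54}\right) + 7 \left(-5\right) = \left(-2\right) \left(- \frac{1}{54}\right) - 35 = \frac{1}{27} - 35 = - \frac{944}{27}$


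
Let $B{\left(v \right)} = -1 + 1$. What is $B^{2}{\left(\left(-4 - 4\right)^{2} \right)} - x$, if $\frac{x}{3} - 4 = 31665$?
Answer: $-95007$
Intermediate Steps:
$B{\left(v \right)} = 0$
$x = 95007$ ($x = 12 + 3 \cdot 31665 = 12 + 94995 = 95007$)
$B^{2}{\left(\left(-4 - 4\right)^{2} \right)} - x = 0^{2} - 95007 = 0 - 95007 = -95007$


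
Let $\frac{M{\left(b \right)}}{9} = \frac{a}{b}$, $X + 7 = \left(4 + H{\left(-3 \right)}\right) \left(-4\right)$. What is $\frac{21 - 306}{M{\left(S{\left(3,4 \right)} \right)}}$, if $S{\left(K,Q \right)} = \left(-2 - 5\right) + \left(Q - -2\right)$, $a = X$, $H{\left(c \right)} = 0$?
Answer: $- \frac{95}{69} \approx -1.3768$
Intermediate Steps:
$X = -23$ ($X = -7 + \left(4 + 0\right) \left(-4\right) = -7 + 4 \left(-4\right) = -7 - 16 = -23$)
$a = -23$
$S{\left(K,Q \right)} = -5 + Q$ ($S{\left(K,Q \right)} = -7 + \left(Q + 2\right) = -7 + \left(2 + Q\right) = -5 + Q$)
$M{\left(b \right)} = - \frac{207}{b}$ ($M{\left(b \right)} = 9 \left(- \frac{23}{b}\right) = - \frac{207}{b}$)
$\frac{21 - 306}{M{\left(S{\left(3,4 \right)} \right)}} = \frac{21 - 306}{\left(-207\right) \frac{1}{-5 + 4}} = \frac{21 - 306}{\left(-207\right) \frac{1}{-1}} = - \frac{285}{\left(-207\right) \left(-1\right)} = - \frac{285}{207} = \left(-285\right) \frac{1}{207} = - \frac{95}{69}$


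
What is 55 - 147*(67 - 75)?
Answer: 1231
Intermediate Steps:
55 - 147*(67 - 75) = 55 - 147*(-8) = 55 + 1176 = 1231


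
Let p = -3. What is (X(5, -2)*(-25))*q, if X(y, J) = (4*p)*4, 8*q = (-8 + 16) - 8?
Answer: 0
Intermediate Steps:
q = 0 (q = ((-8 + 16) - 8)/8 = (8 - 8)/8 = (1/8)*0 = 0)
X(y, J) = -48 (X(y, J) = (4*(-3))*4 = -12*4 = -48)
(X(5, -2)*(-25))*q = -48*(-25)*0 = 1200*0 = 0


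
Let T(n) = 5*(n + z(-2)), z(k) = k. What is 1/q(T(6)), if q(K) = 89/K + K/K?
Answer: 20/109 ≈ 0.18349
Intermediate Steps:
T(n) = -10 + 5*n (T(n) = 5*(n - 2) = 5*(-2 + n) = -10 + 5*n)
q(K) = 1 + 89/K (q(K) = 89/K + 1 = 1 + 89/K)
1/q(T(6)) = 1/((89 + (-10 + 5*6))/(-10 + 5*6)) = 1/((89 + (-10 + 30))/(-10 + 30)) = 1/((89 + 20)/20) = 1/((1/20)*109) = 1/(109/20) = 20/109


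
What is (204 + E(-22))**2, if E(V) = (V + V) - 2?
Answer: 24964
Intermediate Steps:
E(V) = -2 + 2*V (E(V) = 2*V - 2 = -2 + 2*V)
(204 + E(-22))**2 = (204 + (-2 + 2*(-22)))**2 = (204 + (-2 - 44))**2 = (204 - 46)**2 = 158**2 = 24964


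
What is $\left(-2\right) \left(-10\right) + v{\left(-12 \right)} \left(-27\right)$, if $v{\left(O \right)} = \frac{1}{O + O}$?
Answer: $\frac{169}{8} \approx 21.125$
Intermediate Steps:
$v{\left(O \right)} = \frac{1}{2 O}$
$\left(-2\right) \left(-10\right) + v{\left(-12 \right)} \left(-27\right) = \left(-2\right) \left(-10\right) + \frac{1}{2 \left(-12\right)} \left(-27\right) = 20 + \frac{1}{2} \left(- \frac{1}{12}\right) \left(-27\right) = 20 - - \frac{9}{8} = 20 + \frac{9}{8} = \frac{169}{8}$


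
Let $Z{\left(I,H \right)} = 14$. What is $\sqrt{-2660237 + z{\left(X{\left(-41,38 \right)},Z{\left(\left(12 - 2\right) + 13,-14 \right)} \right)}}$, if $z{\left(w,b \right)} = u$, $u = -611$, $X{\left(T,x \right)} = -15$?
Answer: $4 i \sqrt{166303} \approx 1631.2 i$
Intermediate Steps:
$z{\left(w,b \right)} = -611$
$\sqrt{-2660237 + z{\left(X{\left(-41,38 \right)},Z{\left(\left(12 - 2\right) + 13,-14 \right)} \right)}} = \sqrt{-2660237 - 611} = \sqrt{-2660848} = 4 i \sqrt{166303}$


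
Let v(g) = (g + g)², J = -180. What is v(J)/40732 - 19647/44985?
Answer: 419149533/152694085 ≈ 2.7450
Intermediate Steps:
v(g) = 4*g² (v(g) = (2*g)² = 4*g²)
v(J)/40732 - 19647/44985 = (4*(-180)²)/40732 - 19647/44985 = (4*32400)*(1/40732) - 19647*1/44985 = 129600*(1/40732) - 6549/14995 = 32400/10183 - 6549/14995 = 419149533/152694085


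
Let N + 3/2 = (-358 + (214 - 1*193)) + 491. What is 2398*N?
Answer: 365695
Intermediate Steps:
N = 305/2 (N = -3/2 + ((-358 + (214 - 1*193)) + 491) = -3/2 + ((-358 + (214 - 193)) + 491) = -3/2 + ((-358 + 21) + 491) = -3/2 + (-337 + 491) = -3/2 + 154 = 305/2 ≈ 152.50)
2398*N = 2398*(305/2) = 365695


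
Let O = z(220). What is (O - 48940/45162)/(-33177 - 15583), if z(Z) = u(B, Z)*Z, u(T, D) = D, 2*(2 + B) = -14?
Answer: -109289593/110104956 ≈ -0.99259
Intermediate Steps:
B = -9 (B = -2 + (½)*(-14) = -2 - 7 = -9)
z(Z) = Z² (z(Z) = Z*Z = Z²)
O = 48400 (O = 220² = 48400)
(O - 48940/45162)/(-33177 - 15583) = (48400 - 48940/45162)/(-33177 - 15583) = (48400 - 48940*1/45162)/(-48760) = (48400 - 24470/22581)*(-1/48760) = (1092895930/22581)*(-1/48760) = -109289593/110104956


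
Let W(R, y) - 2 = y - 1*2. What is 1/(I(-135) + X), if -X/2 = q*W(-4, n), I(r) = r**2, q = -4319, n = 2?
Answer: 1/35501 ≈ 2.8168e-5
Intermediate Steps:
W(R, y) = y (W(R, y) = 2 + (y - 1*2) = 2 + (y - 2) = 2 + (-2 + y) = y)
X = 17276 (X = -(-8638)*2 = -2*(-8638) = 17276)
1/(I(-135) + X) = 1/((-135)**2 + 17276) = 1/(18225 + 17276) = 1/35501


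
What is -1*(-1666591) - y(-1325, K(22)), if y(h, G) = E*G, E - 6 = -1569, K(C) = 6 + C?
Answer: 1710355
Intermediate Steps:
E = -1563 (E = 6 - 1569 = -1563)
y(h, G) = -1563*G
-1*(-1666591) - y(-1325, K(22)) = -1*(-1666591) - (-1563)*(6 + 22) = 1666591 - (-1563)*28 = 1666591 - 1*(-43764) = 1666591 + 43764 = 1710355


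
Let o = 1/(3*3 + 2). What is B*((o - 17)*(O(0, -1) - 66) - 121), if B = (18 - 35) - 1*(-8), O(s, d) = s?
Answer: -8955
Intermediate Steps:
B = -9 (B = -17 + 8 = -9)
o = 1/11 (o = 1/(9 + 2) = 1/11 ≈ 0.090909)
B*((o - 17)*(O(0, -1) - 66) - 121) = -9*((1/11 - 17)*(0 - 66) - 121) = -9*(-186/11*(-66) - 121) = -9*(1116 - 121) = -9*995 = -8955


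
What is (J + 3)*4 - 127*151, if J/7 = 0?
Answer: -19165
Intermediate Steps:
J = 0 (J = 7*0 = 0)
(J + 3)*4 - 127*151 = (0 + 3)*4 - 127*151 = 3*4 - 19177 = 12 - 19177 = -19165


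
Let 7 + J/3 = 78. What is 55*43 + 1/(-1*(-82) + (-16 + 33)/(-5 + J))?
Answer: 40377853/17073 ≈ 2365.0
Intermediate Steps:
J = 213 (J = -21 + 3*78 = -21 + 234 = 213)
55*43 + 1/(-1*(-82) + (-16 + 33)/(-5 + J)) = 55*43 + 1/(-1*(-82) + (-16 + 33)/(-5 + 213)) = 2365 + 1/(82 + 17/208) = 2365 + 1/(17073/208) = 2365 + 208/17073 = 40377853/17073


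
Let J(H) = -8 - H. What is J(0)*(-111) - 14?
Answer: 874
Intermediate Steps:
J(0)*(-111) - 14 = (-8 - 1*0)*(-111) - 14 = (-8 + 0)*(-111) - 14 = -8*(-111) - 14 = 888 - 14 = 874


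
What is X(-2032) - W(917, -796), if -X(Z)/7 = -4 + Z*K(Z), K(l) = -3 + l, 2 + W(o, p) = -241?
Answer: -28945569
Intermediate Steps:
W(o, p) = -243 (W(o, p) = -2 - 241 = -243)
X(Z) = 28 - 7*Z*(-3 + Z) (X(Z) = -7*(-4 + Z*(-3 + Z)) = 28 - 7*Z*(-3 + Z))
X(-2032) - W(917, -796) = (28 - 7*(-2032)*(-3 - 2032)) - 1*(-243) = (28 - 7*(-2032)*(-2035)) + 243 = (28 - 28945840) + 243 = -28945812 + 243 = -28945569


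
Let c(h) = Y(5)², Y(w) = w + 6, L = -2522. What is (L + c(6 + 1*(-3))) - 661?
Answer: -3062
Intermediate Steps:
Y(w) = 6 + w
c(h) = 121 (c(h) = (6 + 5)² = 11² = 121)
(L + c(6 + 1*(-3))) - 661 = (-2522 + 121) - 661 = -2401 - 661 = -3062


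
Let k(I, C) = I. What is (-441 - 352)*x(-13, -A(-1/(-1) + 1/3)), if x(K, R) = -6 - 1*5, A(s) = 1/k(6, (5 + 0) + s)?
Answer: 8723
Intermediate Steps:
A(s) = ⅙ (A(s) = 1/6 = ⅙)
x(K, R) = -11 (x(K, R) = -6 - 5 = -11)
(-441 - 352)*x(-13, -A(-1/(-1) + 1/3)) = (-441 - 352)*(-11) = -793*(-11) = 8723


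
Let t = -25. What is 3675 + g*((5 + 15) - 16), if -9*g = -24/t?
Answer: 275593/75 ≈ 3674.6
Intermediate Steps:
g = -8/75 (g = -(-8)/(3*(-25)) = -(-8)*(-1)/(3*25) = -⅑*24/25 = -8/75 ≈ -0.10667)
3675 + g*((5 + 15) - 16) = 3675 - 8*((5 + 15) - 16)/75 = 3675 - 8*(20 - 16)/75 = 3675 - 8/75*4 = 3675 - 32/75 = 275593/75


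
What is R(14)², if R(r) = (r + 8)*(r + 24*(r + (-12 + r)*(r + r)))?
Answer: 1388903824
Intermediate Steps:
R(r) = (8 + r)*(25*r + 48*r*(-12 + r)) (R(r) = (8 + r)*(r + 24*(r + (-12 + r)*(2*r))) = (8 + r)*(r + 24*(r + 2*r*(-12 + r))) = (8 + r)*(r + (24*r + 48*r*(-12 + r))) = (8 + r)*(25*r + 48*r*(-12 + r)))
R(14)² = (14*(-4408 - 167*14 + 48*14²))² = (14*(-4408 - 2338 + 48*196))² = (14*(-4408 - 2338 + 9408))² = (14*2662)² = 37268² = 1388903824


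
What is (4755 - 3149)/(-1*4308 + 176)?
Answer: -803/2066 ≈ -0.38867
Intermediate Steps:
(4755 - 3149)/(-1*4308 + 176) = 1606/(-4308 + 176) = 1606/(-4132) = 1606*(-1/4132) = -803/2066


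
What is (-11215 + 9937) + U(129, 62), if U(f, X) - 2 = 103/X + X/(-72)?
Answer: -1423123/1116 ≈ -1275.2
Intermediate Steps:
U(f, X) = 2 + 103/X - X/72 (U(f, X) = 2 + (103/X + X/(-72)) = 2 + (103/X + X*(-1/72)) = 2 + (103/X - X/72) = 2 + 103/X - X/72)
(-11215 + 9937) + U(129, 62) = (-11215 + 9937) + (2 + 103/62 - 1/72*62) = -1278 + (2 + 103*(1/62) - 31/36) = -1278 + (2 + 103/62 - 31/36) = -1278 + 3125/1116 = -1423123/1116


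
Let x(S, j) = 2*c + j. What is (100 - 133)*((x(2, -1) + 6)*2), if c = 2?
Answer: -594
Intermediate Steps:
x(S, j) = 4 + j (x(S, j) = 2*2 + j = 4 + j)
(100 - 133)*((x(2, -1) + 6)*2) = (100 - 133)*(((4 - 1) + 6)*2) = -33*(3 + 6)*2 = -297*2 = -33*18 = -594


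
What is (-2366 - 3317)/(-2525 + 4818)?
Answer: -5683/2293 ≈ -2.4784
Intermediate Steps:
(-2366 - 3317)/(-2525 + 4818) = -5683/2293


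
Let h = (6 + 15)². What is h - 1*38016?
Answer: -37575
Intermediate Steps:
h = 441 (h = 21² = 441)
h - 1*38016 = 441 - 1*38016 = 441 - 38016 = -37575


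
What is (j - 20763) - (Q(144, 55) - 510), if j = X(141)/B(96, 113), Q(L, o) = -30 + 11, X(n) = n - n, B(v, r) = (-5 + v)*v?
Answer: -20234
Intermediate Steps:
B(v, r) = v*(-5 + v)
X(n) = 0
Q(L, o) = -19
j = 0 (j = 0/((96*(-5 + 96))) = 0/((96*91)) = 0/8736 = 0*(1/8736) = 0)
(j - 20763) - (Q(144, 55) - 510) = (0 - 20763) - (-19 - 510) = -20763 - 1*(-529) = -20763 + 529 = -20234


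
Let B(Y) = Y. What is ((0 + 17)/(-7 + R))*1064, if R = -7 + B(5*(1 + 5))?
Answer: 2261/2 ≈ 1130.5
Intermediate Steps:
R = 23 (R = -7 + 5*(1 + 5) = -7 + 5*6 = -7 + 30 = 23)
((0 + 17)/(-7 + R))*1064 = ((0 + 17)/(-7 + 23))*1064 = (17/16)*1064 = 2261/2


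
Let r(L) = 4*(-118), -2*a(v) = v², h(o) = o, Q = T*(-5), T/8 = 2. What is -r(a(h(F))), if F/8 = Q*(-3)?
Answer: 472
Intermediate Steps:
T = 16 (T = 8*2 = 16)
Q = -80 (Q = 16*(-5) = -80)
F = 1920 (F = 8*(-80*(-3)) = 8*240 = 1920)
a(v) = -v²/2
r(L) = -472
-r(a(h(F))) = -1*(-472) = 472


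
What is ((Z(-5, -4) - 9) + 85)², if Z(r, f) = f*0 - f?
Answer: 6400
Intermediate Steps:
Z(r, f) = -f (Z(r, f) = 0 - f = -f)
((Z(-5, -4) - 9) + 85)² = ((-1*(-4) - 9) + 85)² = ((4 - 9) + 85)² = (-5 + 85)² = 80² = 6400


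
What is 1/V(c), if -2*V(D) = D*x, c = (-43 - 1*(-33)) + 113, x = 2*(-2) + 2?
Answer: 1/103 ≈ 0.0097087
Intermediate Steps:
x = -2 (x = -4 + 2 = -2)
c = 103 (c = (-43 + 33) + 113 = -10 + 113 = 103)
V(D) = D (V(D) = -D*(-2)/2 = -(-1)*D = D)
1/V(c) = 1/103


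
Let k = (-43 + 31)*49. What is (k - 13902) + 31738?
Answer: 17248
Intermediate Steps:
k = -588 (k = -12*49 = -588)
(k - 13902) + 31738 = (-588 - 13902) + 31738 = -14490 + 31738 = 17248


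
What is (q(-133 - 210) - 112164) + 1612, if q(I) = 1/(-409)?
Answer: -45215769/409 ≈ -1.1055e+5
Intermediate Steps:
q(I) = -1/409
(q(-133 - 210) - 112164) + 1612 = (-1/409 - 112164) + 1612 = -45875077/409 + 1612 = -45215769/409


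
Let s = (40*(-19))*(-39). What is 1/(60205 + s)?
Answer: 1/89845 ≈ 1.1130e-5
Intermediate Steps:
s = 29640 (s = -760*(-39) = 29640)
1/(60205 + s) = 1/(60205 + 29640) = 1/89845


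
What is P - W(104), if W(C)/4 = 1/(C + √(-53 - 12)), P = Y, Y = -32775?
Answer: (-32775*√65 + 3408604*I)/(√65 - 104*I) ≈ -32775.0 + 0.0029659*I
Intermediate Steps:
P = -32775
W(C) = 4/(C + I*√65) (W(C) = 4/(C + √(-53 - 12)) = 4/(C + √(-65)) = 4/(C + I*√65))
P - W(104) = -32775 - 4/(104 + I*√65)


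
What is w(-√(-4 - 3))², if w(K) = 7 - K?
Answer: (7 + I*√7)² ≈ 42.0 + 37.041*I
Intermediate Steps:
w(-√(-4 - 3))² = (7 - (-1)*√(-4 - 3))² = (7 - (-1)*√(-7))² = (7 - (-1)*I*√7)² = (7 + I*√7)²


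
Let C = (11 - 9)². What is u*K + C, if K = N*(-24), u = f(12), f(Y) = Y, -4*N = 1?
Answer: 76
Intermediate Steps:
N = -¼ (N = -¼*1 = -¼ ≈ -0.25000)
u = 12
K = 6 (K = -¼*(-24) = 6)
C = 4 (C = 2² = 4)
u*K + C = 12*6 + 4 = 72 + 4 = 76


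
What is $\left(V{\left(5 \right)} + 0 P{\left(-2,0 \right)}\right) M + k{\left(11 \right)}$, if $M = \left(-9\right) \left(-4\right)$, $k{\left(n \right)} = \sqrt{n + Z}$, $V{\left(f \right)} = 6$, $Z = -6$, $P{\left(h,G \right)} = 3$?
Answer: $216 + \sqrt{5} \approx 218.24$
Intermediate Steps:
$k{\left(n \right)} = \sqrt{-6 + n}$ ($k{\left(n \right)} = \sqrt{n - 6} = \sqrt{-6 + n}$)
$M = 36$
$\left(V{\left(5 \right)} + 0 P{\left(-2,0 \right)}\right) M + k{\left(11 \right)} = \left(6 + 0 \cdot 3\right) 36 + \sqrt{-6 + 11} = \left(6 + 0\right) 36 + \sqrt{5} = 6 \cdot 36 + \sqrt{5} = 216 + \sqrt{5}$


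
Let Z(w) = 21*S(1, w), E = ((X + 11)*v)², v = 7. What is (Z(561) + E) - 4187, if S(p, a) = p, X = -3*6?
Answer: -1765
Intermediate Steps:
X = -18
E = 2401 (E = ((-18 + 11)*7)² = (-7*7)² = (-49)² = 2401)
Z(w) = 21 (Z(w) = 21*1 = 21)
(Z(561) + E) - 4187 = (21 + 2401) - 4187 = 2422 - 4187 = -1765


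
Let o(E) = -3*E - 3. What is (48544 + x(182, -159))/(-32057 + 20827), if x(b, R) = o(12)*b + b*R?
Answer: -6254/5615 ≈ -1.1138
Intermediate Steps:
o(E) = -3 - 3*E
x(b, R) = -39*b + R*b (x(b, R) = (-3 - 3*12)*b + b*R = (-3 - 36)*b + R*b = -39*b + R*b)
(48544 + x(182, -159))/(-32057 + 20827) = (48544 + 182*(-39 - 159))/(-32057 + 20827) = (48544 + 182*(-198))/(-11230) = (48544 - 36036)*(-1/11230) = 12508*(-1/11230) = -6254/5615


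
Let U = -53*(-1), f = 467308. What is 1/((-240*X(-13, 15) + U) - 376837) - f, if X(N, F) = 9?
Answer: -177083562753/378944 ≈ -4.6731e+5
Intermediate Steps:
U = 53
1/((-240*X(-13, 15) + U) - 376837) - f = 1/((-240*9 + 53) - 376837) - 1*467308 = 1/((-2160 + 53) - 376837) - 467308 = 1/(-2107 - 376837) - 467308 = 1/(-378944) - 467308 = -1/378944 - 467308 = -177083562753/378944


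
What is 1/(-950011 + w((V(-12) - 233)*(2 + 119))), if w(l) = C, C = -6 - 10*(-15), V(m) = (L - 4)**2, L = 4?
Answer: -1/949867 ≈ -1.0528e-6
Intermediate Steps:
V(m) = 0 (V(m) = (4 - 4)**2 = 0**2 = 0)
C = 144 (C = -6 + 150 = 144)
w(l) = 144
1/(-950011 + w((V(-12) - 233)*(2 + 119))) = 1/(-950011 + 144) = 1/(-949867) = -1/949867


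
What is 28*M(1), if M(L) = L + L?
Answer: 56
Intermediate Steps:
M(L) = 2*L
28*M(1) = 28*(2*1) = 28*2 = 56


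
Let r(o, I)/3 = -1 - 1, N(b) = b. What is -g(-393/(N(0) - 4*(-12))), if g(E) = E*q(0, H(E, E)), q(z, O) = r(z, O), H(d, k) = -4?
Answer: -393/8 ≈ -49.125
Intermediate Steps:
r(o, I) = -6 (r(o, I) = 3*(-1 - 1) = 3*(-2) = -6)
q(z, O) = -6
g(E) = -6*E (g(E) = E*(-6) = -6*E)
-g(-393/(N(0) - 4*(-12))) = -(-6)*(-393/(0 - 4*(-12))) = -(-6)*(-393/(0 + 48)) = -(-6)*(-393/48) = -(-6)*(-393*1/48) = -(-6)*(-131)/16 = -1*393/8 = -393/8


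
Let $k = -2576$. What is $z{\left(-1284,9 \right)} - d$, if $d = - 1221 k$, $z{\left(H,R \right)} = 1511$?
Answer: $-3143785$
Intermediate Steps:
$d = 3145296$ ($d = \left(-1221\right) \left(-2576\right) = 3145296$)
$z{\left(-1284,9 \right)} - d = 1511 - 3145296 = -3143785$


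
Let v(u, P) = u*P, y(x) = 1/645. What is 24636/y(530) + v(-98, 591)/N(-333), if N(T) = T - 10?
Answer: 111232722/7 ≈ 1.5890e+7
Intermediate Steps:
y(x) = 1/645
N(T) = -10 + T
v(u, P) = P*u
24636/y(530) + v(-98, 591)/N(-333) = 24636/(1/645) + (591*(-98))/(-10 - 333) = 24636*645 - 57918/(-343) = 15890220 - 57918*(-1/343) = 15890220 + 1182/7 = 111232722/7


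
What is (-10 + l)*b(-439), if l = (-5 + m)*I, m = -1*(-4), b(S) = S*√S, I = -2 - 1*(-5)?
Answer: 5707*I*√439 ≈ 1.1957e+5*I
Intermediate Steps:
I = 3 (I = -2 + 5 = 3)
b(S) = S^(3/2)
m = 4
l = -3 (l = (-5 + 4)*3 = -1*3 = -3)
(-10 + l)*b(-439) = (-10 - 3)*(-439)^(3/2) = -(-5707)*I*√439 = 5707*I*√439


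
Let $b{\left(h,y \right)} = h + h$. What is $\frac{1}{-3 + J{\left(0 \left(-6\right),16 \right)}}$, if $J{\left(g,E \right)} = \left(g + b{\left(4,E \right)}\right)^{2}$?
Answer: $\frac{1}{61} \approx 0.016393$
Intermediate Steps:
$b{\left(h,y \right)} = 2 h$
$J{\left(g,E \right)} = \left(8 + g\right)^{2}$ ($J{\left(g,E \right)} = \left(g + 2 \cdot 4\right)^{2} = \left(g + 8\right)^{2} = \left(8 + g\right)^{2}$)
$\frac{1}{-3 + J{\left(0 \left(-6\right),16 \right)}} = \frac{1}{-3 + \left(8 + 0 \left(-6\right)\right)^{2}} = \frac{1}{-3 + \left(8 + 0\right)^{2}} = \frac{1}{-3 + 8^{2}} = \frac{1}{-3 + 64} = \frac{1}{61}$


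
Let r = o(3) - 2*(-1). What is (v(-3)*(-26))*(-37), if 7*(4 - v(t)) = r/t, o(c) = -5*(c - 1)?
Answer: 73112/21 ≈ 3481.5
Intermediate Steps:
o(c) = 5 - 5*c (o(c) = -5*(-1 + c) = 5 - 5*c)
r = -8 (r = (5 - 5*3) - 2*(-1) = (5 - 15) + 2 = -10 + 2 = -8)
v(t) = 4 + 8/(7*t) (v(t) = 4 - (-8)/(7*t) = 4 + 8/(7*t))
(v(-3)*(-26))*(-37) = ((4 + (8/7)/(-3))*(-26))*(-37) = ((4 + (8/7)*(-1/3))*(-26))*(-37) = ((4 - 8/21)*(-26))*(-37) = ((76/21)*(-26))*(-37) = -1976/21*(-37) = 73112/21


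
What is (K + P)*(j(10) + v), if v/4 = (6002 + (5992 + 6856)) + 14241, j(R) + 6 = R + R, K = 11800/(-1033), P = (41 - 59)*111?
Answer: -274781515452/1033 ≈ -2.6600e+8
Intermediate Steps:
P = -1998 (P = -18*111 = -1998)
K = -11800/1033 (K = 11800*(-1/1033) = -11800/1033 ≈ -11.423)
j(R) = -6 + 2*R (j(R) = -6 + (R + R) = -6 + 2*R)
v = 132364 (v = 4*((6002 + (5992 + 6856)) + 14241) = 4*((6002 + 12848) + 14241) = 4*(18850 + 14241) = 4*33091 = 132364)
(K + P)*(j(10) + v) = (-11800/1033 - 1998)*((-6 + 2*10) + 132364) = -2075734*((-6 + 20) + 132364)/1033 = -2075734*(14 + 132364)/1033 = -2075734/1033*132378 = -274781515452/1033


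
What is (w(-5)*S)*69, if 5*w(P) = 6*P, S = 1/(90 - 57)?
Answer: -138/11 ≈ -12.545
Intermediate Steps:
S = 1/33 ≈ 0.030303
w(P) = 6*P/5 (w(P) = (6*P)/5 = 6*P/5)
(w(-5)*S)*69 = (((6/5)*(-5))*(1/33))*69 = -6*1/33*69 = -2/11*69 = -138/11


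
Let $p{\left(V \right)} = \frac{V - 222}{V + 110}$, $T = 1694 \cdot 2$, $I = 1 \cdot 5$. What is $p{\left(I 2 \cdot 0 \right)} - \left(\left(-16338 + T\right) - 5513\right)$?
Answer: $\frac{1015354}{55} \approx 18461.0$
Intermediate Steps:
$I = 5$
$T = 3388$
$p{\left(V \right)} = \frac{-222 + V}{110 + V}$
$p{\left(I 2 \cdot 0 \right)} - \left(\left(-16338 + T\right) - 5513\right) = \frac{-222 + 5 \cdot 2 \cdot 0}{110 + 5 \cdot 2 \cdot 0} - \left(\left(-16338 + 3388\right) - 5513\right) = \frac{-222 + 10 \cdot 0}{110 + 10 \cdot 0} - \left(-12950 - 5513\right) = \frac{-222 + 0}{110 + 0} - -18463 = \frac{1}{110} \left(-222\right) + 18463 = - \frac{111}{55} + 18463 = \frac{1015354}{55}$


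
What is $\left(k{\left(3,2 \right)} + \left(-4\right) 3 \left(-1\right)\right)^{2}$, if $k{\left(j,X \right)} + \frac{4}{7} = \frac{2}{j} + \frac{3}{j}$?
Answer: $\frac{75625}{441} \approx 171.49$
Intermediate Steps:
$k{\left(j,X \right)} = - \frac{4}{7} + \frac{5}{j}$ ($k{\left(j,X \right)} = - \frac{4}{7} + \left(\frac{2}{j} + \frac{3}{j}\right) = - \frac{4}{7} + \frac{5}{j}$)
$\left(k{\left(3,2 \right)} + \left(-4\right) 3 \left(-1\right)\right)^{2} = \left(\left(- \frac{4}{7} + \frac{5}{3}\right) + \left(-4\right) 3 \left(-1\right)\right)^{2} = \left(\left(- \frac{4}{7} + 5 \cdot \frac{1}{3}\right) - -12\right)^{2} = \left(\left(- \frac{4}{7} + \frac{5}{3}\right) + 12\right)^{2} = \left(\frac{23}{21} + 12\right)^{2} = \left(\frac{275}{21}\right)^{2} = \frac{75625}{441}$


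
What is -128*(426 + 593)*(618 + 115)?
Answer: -95606656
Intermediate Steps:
-128*(426 + 593)*(618 + 115) = -130432*733 = -128*746927 = -95606656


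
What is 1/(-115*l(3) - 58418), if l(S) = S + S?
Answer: -1/59108 ≈ -1.6918e-5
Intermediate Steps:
l(S) = 2*S
1/(-115*l(3) - 58418) = 1/(-230*3 - 58418) = 1/(-115*6 - 58418) = 1/(-690 - 58418) = 1/(-59108) = -1/59108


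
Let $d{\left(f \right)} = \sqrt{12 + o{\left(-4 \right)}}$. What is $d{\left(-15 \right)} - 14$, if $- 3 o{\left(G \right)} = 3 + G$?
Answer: $-14 + \frac{\sqrt{111}}{3} \approx -10.488$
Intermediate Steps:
$o{\left(G \right)} = -1 - \frac{G}{3}$ ($o{\left(G \right)} = - \frac{3 + G}{3} = -1 - \frac{G}{3}$)
$d{\left(f \right)} = \frac{\sqrt{111}}{3}$ ($d{\left(f \right)} = \sqrt{12 - - \frac{1}{3}} = \sqrt{12 + \left(-1 + \frac{4}{3}\right)} = \sqrt{12 + \frac{1}{3}} = \sqrt{\frac{37}{3}} = \frac{\sqrt{111}}{3}$)
$d{\left(-15 \right)} - 14 = \frac{\sqrt{111}}{3} - 14 = -14 + \frac{\sqrt{111}}{3}$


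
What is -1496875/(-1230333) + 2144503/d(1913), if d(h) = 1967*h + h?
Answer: 919318206611/514659777008 ≈ 1.7863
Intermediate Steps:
d(h) = 1968*h
-1496875/(-1230333) + 2144503/d(1913) = -1496875/(-1230333) + 2144503/((1968*1913)) = -1496875*(-1/1230333) + 2144503/3764784 = 1496875/1230333 + 2144503*(1/3764784) = 1496875/1230333 + 2144503/3764784 = 919318206611/514659777008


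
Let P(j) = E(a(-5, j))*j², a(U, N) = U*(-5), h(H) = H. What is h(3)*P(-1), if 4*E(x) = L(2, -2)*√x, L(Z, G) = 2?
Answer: 15/2 ≈ 7.5000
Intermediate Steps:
a(U, N) = -5*U
E(x) = √x/2 (E(x) = (2*√x)/4 = √x/2)
P(j) = 5*j²/2 (P(j) = (√(-5*(-5))/2)*j² = (√25/2)*j² = ((½)*5)*j² = 5*j²/2)
h(3)*P(-1) = 3*((5/2)*(-1)²) = 3*((5/2)*1) = 3*(5/2) = 15/2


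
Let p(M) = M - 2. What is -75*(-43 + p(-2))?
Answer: 3525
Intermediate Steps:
p(M) = -2 + M
-75*(-43 + p(-2)) = -75*(-43 + (-2 - 2)) = -75*(-43 - 4) = -75*(-47) = 3525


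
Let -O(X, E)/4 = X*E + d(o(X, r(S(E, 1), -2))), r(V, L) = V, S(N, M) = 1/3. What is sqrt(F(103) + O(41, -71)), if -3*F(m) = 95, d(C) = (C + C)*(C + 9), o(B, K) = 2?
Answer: sqrt(102927)/3 ≈ 106.94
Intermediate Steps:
S(N, M) = 1/3
d(C) = 2*C*(9 + C) (d(C) = (2*C)*(9 + C) = 2*C*(9 + C))
F(m) = -95/3 (F(m) = -1/3*95 = -95/3)
O(X, E) = -176 - 4*E*X (O(X, E) = -4*(X*E + 2*2*(9 + 2)) = -4*(E*X + 2*2*11) = -4*(E*X + 44) = -4*(44 + E*X) = -176 - 4*E*X)
sqrt(F(103) + O(41, -71)) = sqrt(-95/3 + (-176 - 4*(-71)*41)) = sqrt(-95/3 + (-176 + 11644)) = sqrt(-95/3 + 11468) = sqrt(34309/3) = sqrt(102927)/3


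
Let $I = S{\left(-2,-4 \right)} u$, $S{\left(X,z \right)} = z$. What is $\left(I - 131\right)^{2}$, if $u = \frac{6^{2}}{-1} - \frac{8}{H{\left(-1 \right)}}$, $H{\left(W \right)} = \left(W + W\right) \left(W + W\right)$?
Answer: $441$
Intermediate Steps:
$H{\left(W \right)} = 4 W^{2}$ ($H{\left(W \right)} = 2 W 2 W = 4 W^{2}$)
$u = -38$ ($u = \frac{6^{2}}{-1} - \frac{8}{4 \left(-1\right)^{2}} = 36 \left(-1\right) - \frac{8}{4 \cdot 1} = -36 - \frac{8}{4} = -36 - 2 = -38$)
$I = 152$ ($I = \left(-4\right) \left(-38\right) = 152$)
$\left(I - 131\right)^{2} = \left(152 - 131\right)^{2} = 21^{2} = 441$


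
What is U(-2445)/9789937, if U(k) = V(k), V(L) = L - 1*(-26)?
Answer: -2419/9789937 ≈ -0.00024709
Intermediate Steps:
V(L) = 26 + L (V(L) = L + 26 = 26 + L)
U(k) = 26 + k
U(-2445)/9789937 = (26 - 2445)/9789937 = -2419*1/9789937 = -2419/9789937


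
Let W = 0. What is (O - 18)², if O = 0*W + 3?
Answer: 225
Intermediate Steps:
O = 3 (O = 0*0 + 3 = 0 + 3 = 3)
(O - 18)² = (3 - 18)² = (-15)² = 225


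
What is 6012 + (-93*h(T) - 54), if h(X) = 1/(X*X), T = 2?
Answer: 23739/4 ≈ 5934.8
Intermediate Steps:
h(X) = X⁻² (h(X) = 1/(X²) = X⁻²)
6012 + (-93*h(T) - 54) = 6012 + (-93/2² - 54) = 6012 + (-93*¼ - 54) = 6012 + (-93/4 - 54) = 6012 - 309/4 = 23739/4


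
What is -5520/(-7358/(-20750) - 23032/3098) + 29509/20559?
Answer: 261024529084723/334171064073 ≈ 781.11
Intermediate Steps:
-5520/(-7358/(-20750) - 23032/3098) + 29509/20559 = -5520/(-7358*(-1/20750) - 23032*1/3098) + 29509*(1/20559) = -5520/(3679/10375 - 11516/1549) + 29509/20559 = -5520/(-113779729/16070875) + 29509/20559 = -5520*(-16070875/113779729) + 29509/20559 = 88711230000/113779729 + 29509/20559 = 261024529084723/334171064073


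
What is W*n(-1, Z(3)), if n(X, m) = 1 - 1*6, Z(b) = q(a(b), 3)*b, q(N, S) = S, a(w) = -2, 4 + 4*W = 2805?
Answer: -14005/4 ≈ -3501.3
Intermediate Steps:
W = 2801/4 (W = -1 + (¼)*2805 = -1 + 2805/4 = 2801/4 ≈ 700.25)
Z(b) = 3*b
n(X, m) = -5 (n(X, m) = 1 - 6 = -5)
W*n(-1, Z(3)) = (2801/4)*(-5) = -14005/4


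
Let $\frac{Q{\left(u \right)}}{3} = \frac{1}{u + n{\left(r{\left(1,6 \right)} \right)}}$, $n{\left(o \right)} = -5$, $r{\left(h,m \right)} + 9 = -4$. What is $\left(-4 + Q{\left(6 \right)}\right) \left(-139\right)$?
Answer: $139$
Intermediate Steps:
$r{\left(h,m \right)} = -13$ ($r{\left(h,m \right)} = -9 - 4 = -13$)
$Q{\left(u \right)} = \frac{3}{-5 + u}$ ($Q{\left(u \right)} = \frac{3}{u - 5} = \frac{3}{-5 + u}$)
$\left(-4 + Q{\left(6 \right)}\right) \left(-139\right) = \left(-4 + \frac{3}{-5 + 6}\right) \left(-139\right) = \left(-4 + \frac{3}{1}\right) \left(-139\right) = \left(-4 + 3 \cdot 1\right) \left(-139\right) = \left(-4 + 3\right) \left(-139\right) = \left(-1\right) \left(-139\right) = 139$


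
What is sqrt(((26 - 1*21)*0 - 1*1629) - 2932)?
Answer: I*sqrt(4561) ≈ 67.535*I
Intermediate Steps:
sqrt(((26 - 1*21)*0 - 1*1629) - 2932) = sqrt(((26 - 21)*0 - 1629) - 2932) = sqrt((5*0 - 1629) - 2932) = sqrt((0 - 1629) - 2932) = sqrt(-1629 - 2932) = sqrt(-4561) = I*sqrt(4561)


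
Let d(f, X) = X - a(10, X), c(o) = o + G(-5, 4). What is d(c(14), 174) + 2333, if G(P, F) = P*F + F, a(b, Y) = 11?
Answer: 2496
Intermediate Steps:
G(P, F) = F + F*P (G(P, F) = F*P + F = F + F*P)
c(o) = -16 + o (c(o) = o + 4*(1 - 5) = o + 4*(-4) = o - 16 = -16 + o)
d(f, X) = -11 + X (d(f, X) = X - 1*11 = X - 11 = -11 + X)
d(c(14), 174) + 2333 = (-11 + 174) + 2333 = 163 + 2333 = 2496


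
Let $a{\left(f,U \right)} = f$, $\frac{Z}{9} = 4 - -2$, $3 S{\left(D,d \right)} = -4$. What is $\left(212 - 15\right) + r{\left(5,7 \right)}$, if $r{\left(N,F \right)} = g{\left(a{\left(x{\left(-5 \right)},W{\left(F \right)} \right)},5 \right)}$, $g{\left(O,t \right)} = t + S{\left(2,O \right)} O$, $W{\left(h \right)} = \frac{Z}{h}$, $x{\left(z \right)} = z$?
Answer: $\frac{626}{3} \approx 208.67$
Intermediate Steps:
$S{\left(D,d \right)} = - \frac{4}{3}$ ($S{\left(D,d \right)} = \frac{1}{3} \left(-4\right) = - \frac{4}{3}$)
$Z = 54$ ($Z = 9 \left(4 - -2\right) = 9 \left(4 + 2\right) = 9 \cdot 6 = 54$)
$W{\left(h \right)} = \frac{54}{h}$
$g{\left(O,t \right)} = t - \frac{4 O}{3}$
$r{\left(N,F \right)} = \frac{35}{3}$ ($r{\left(N,F \right)} = 5 - - \frac{20}{3} = 5 + \frac{20}{3} = \frac{35}{3}$)
$\left(212 - 15\right) + r{\left(5,7 \right)} = \left(212 - 15\right) + \frac{35}{3} = 197 + \frac{35}{3} = \frac{626}{3}$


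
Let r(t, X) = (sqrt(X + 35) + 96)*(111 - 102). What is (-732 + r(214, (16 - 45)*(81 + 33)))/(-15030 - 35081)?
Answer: -132/50111 - 9*I*sqrt(3271)/50111 ≈ -0.0026342 - 0.010272*I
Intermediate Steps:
r(t, X) = 864 + 9*sqrt(35 + X) (r(t, X) = (sqrt(35 + X) + 96)*9 = (96 + sqrt(35 + X))*9 = 864 + 9*sqrt(35 + X))
(-732 + r(214, (16 - 45)*(81 + 33)))/(-15030 - 35081) = (-732 + (864 + 9*sqrt(35 + (16 - 45)*(81 + 33))))/(-15030 - 35081) = (-732 + (864 + 9*sqrt(35 - 29*114)))/(-50111) = (-732 + (864 + 9*sqrt(35 - 3306)))*(-1/50111) = (-732 + (864 + 9*sqrt(-3271)))*(-1/50111) = (-732 + (864 + 9*(I*sqrt(3271))))*(-1/50111) = (-732 + (864 + 9*I*sqrt(3271)))*(-1/50111) = (132 + 9*I*sqrt(3271))*(-1/50111) = -132/50111 - 9*I*sqrt(3271)/50111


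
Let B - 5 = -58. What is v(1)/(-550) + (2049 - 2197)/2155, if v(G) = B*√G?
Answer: 6563/237050 ≈ 0.027686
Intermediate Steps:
B = -53 (B = 5 - 58 = -53)
v(G) = -53*√G
v(1)/(-550) + (2049 - 2197)/2155 = -53*√1/(-550) + (2049 - 2197)/2155 = -53*1*(-1/550) - 148*1/2155 = -53*(-1/550) - 148/2155 = 53/550 - 148/2155 = 6563/237050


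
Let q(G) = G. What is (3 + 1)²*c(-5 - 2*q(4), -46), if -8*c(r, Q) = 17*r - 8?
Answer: 458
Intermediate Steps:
c(r, Q) = 1 - 17*r/8 (c(r, Q) = -(17*r - 8)/8 = -(-8 + 17*r)/8 = 1 - 17*r/8)
(3 + 1)²*c(-5 - 2*q(4), -46) = (3 + 1)²*(1 - 17*(-5 - 2*4)/8) = 4²*(1 - 17*(-5 - 8)/8) = 16*(1 - 17/8*(-13)) = 16*(1 + 221/8) = 16*(229/8) = 458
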